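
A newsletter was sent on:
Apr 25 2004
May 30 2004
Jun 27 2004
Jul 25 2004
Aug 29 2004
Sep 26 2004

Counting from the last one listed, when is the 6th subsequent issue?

Mar 27 2005

These are Sundays with 35, 28, 28, 35, 28-day gaps.
Each is the final Sunday of its month — May 30 2004 is past the 28th, so '4th Sunday' doesn't fit.
Last Sunday of October 2004: Oct 31 2004.
November 2004 ends with Sunday Nov 28 2004.
Last Sunday of December 2004: Dec 26 2004.
January 2005 ends with Sunday Jan 30 2005.
February 2005 ends with Sunday Feb 27 2005.
Last Sunday of March 2005: Mar 27 2005.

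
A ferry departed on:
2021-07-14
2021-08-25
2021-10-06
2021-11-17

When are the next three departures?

Every event comes 42 days after the last (42, 42, 42).
2021-11-17 + 42 days = 2021-12-29.
2021-12-29 + 42 days = 2022-02-09.
2022-02-09 + 42 days = 2022-03-23.

2021-12-29, 2022-02-09, 2022-03-23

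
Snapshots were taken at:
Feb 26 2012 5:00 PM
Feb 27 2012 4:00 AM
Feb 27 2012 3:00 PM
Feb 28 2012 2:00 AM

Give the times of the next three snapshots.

Feb 28 2012 1:00 PM, Feb 29 2012 12:00 AM, Feb 29 2012 11:00 AM

Spacing: 11, 11, 11 h — constant 11 h.
Feb 28 2012 2:00 AM + 11 h = Feb 28 2012 1:00 PM.
Feb 28 2012 1:00 PM + 11 h = Feb 29 2012 12:00 AM.
Feb 29 2012 12:00 AM + 11 h = Feb 29 2012 11:00 AM.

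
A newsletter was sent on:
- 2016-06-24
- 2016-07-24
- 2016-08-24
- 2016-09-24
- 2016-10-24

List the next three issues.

The day-of-month is always 24 (30, 31, 31, 30 days between events).
So this recurs on the 24th of each month.
November 2016: 2016-11-24.
December 2016: 2016-12-24.
January 2017: 2017-01-24.

2016-11-24, 2016-12-24, 2017-01-24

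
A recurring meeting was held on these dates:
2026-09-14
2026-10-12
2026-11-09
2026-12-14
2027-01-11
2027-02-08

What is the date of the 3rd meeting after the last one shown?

These are Mondays at 28- or 35-day spacing (28, 28, 35, 28, 28).
The pattern: 2nd Monday of the month.
2nd Monday of March 2027: 2027-03-08.
April 2027 — 2nd Monday is 2027-04-12.
May 2027 — 2nd Monday is 2027-05-10.

2027-05-10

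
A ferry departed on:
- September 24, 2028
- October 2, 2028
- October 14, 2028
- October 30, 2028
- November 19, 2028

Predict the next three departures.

Intervals are 8, 12, 16, 20 days — an arithmetic progression with common difference 4.
Next gap: 24 days. November 19, 2028 + 24 days = December 13, 2028.
Next gap: 28 days. December 13, 2028 + 28 days = January 10, 2029.
Next gap: 32 days. January 10, 2029 + 32 days = February 11, 2029.

December 13, 2028; January 10, 2029; February 11, 2029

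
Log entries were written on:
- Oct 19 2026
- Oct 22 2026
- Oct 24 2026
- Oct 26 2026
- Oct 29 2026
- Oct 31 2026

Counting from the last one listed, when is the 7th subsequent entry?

Every event lands on a Monday or Thursday or Saturday (gaps cycle 3, 2, 2, 3, 2).
So the schedule is: every Monday, Thursday and Saturday.
The following Monday is Nov 2 2026.
Next Thursday: Nov 5 2026.
Next Saturday: Nov 7 2026.
Next Monday: Nov 9 2026.
Next Thursday: Nov 12 2026.
The following Saturday is Nov 14 2026.
Next Monday: Nov 16 2026.

Nov 16 2026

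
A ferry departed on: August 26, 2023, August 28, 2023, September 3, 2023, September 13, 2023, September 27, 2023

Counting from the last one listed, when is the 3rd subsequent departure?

The spacing grows by 4 each time: 2, 6, 10, 14 days.
Next gap: 18 days. September 27, 2023 + 18 days = October 15, 2023.
Next gap: 22 days. October 15, 2023 + 22 days = November 6, 2023.
Next gap: 26 days. November 6, 2023 + 26 days = December 2, 2023.

December 2, 2023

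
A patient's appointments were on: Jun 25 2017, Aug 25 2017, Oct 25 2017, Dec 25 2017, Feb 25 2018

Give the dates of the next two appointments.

Gaps: 61, 61, 61, 62 days — not constant. Every event is on the 25th of the month.
Pattern: the 25th of every 2 months.
April 2018: Apr 25 2018.
Next: June 2018 → Jun 25 2018.

Apr 25 2018, Jun 25 2018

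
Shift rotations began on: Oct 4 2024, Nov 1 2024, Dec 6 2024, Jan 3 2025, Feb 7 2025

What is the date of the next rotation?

All dates are Fridays, 28, 35, 28, 35 days apart.
Specifically, the 1st Friday of each month.
March 2025 — 1st Friday is Mar 7 2025.

Mar 7 2025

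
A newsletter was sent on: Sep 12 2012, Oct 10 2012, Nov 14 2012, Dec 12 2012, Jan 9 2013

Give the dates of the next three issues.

All dates are Wednesdays, 28, 35, 28, 28 days apart.
Specifically, the 2nd Wednesday of each month.
2nd Wednesday of February 2013: Feb 13 2013.
2nd Wednesday of March 2013: Mar 13 2013.
2nd Wednesday of April 2013: Apr 10 2013.

Feb 13 2013, Mar 13 2013, Apr 10 2013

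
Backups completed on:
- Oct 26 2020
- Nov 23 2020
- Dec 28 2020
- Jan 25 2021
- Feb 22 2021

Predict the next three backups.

Mar 22 2021, Apr 26 2021, May 24 2021

Gaps: 28, 35, 28, 28 days — a mix of 28 and 35. Every date is a Monday.
Each is the 4th Monday of its month.
March 2021 — 4th Monday is Mar 22 2021.
4th Monday of April 2021: Apr 26 2021.
4th Monday of May 2021: May 24 2021.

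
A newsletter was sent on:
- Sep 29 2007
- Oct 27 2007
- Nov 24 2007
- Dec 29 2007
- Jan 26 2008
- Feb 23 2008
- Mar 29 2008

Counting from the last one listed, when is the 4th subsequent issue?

These are Saturdays with 28, 28, 35, 28, 28, 35-day gaps.
Each is the final Saturday of its month — Sep 29 2007 is past the 28th, so '4th Saturday' doesn't fit.
April 2008 ends with Saturday Apr 26 2008.
Last Saturday of May 2008: May 31 2008.
June 2008 ends with Saturday Jun 28 2008.
Last Saturday of July 2008: Jul 26 2008.

Jul 26 2008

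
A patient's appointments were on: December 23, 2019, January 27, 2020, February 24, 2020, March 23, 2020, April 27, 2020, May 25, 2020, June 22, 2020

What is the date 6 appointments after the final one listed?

December 28, 2020

Gaps: 35, 28, 28, 35, 28, 28 days — a mix of 28 and 35. Every date is a Monday.
Each is the 4th Monday of its month.
July 2020 — 4th Monday is July 27, 2020.
August 2020 — 4th Monday is August 24, 2020.
4th Monday of September 2020: September 28, 2020.
4th Monday of October 2020: October 26, 2020.
November 2020 — 4th Monday is November 23, 2020.
December 2020 — 4th Monday is December 28, 2020.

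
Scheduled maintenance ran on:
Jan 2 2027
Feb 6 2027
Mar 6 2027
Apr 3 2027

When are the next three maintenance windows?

May 1 2027, Jun 5 2027, Jul 3 2027

All dates are Saturdays, 35, 28, 28 days apart.
Specifically, the 1st Saturday of each month.
1st Saturday of May 2027: May 1 2027.
1st Saturday of June 2027: Jun 5 2027.
July 2027 — 1st Saturday is Jul 3 2027.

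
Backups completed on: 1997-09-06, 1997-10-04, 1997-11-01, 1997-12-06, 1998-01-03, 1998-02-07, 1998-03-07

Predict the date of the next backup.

All dates are Saturdays, 28, 28, 35, 28, 35, 28 days apart.
Specifically, the 1st Saturday of each month.
1st Saturday of April 1998: 1998-04-04.

1998-04-04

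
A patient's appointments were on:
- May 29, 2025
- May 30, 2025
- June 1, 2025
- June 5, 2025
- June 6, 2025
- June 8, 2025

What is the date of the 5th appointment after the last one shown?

The gap pattern 1, 2, 4, 1, 2 repeats every 3 events.
These are the Thursdays, Fridays and Sundays of each week.
The following Thursday is June 12, 2025.
The following Friday is June 13, 2025.
The following Sunday is June 15, 2025.
Next Thursday: June 19, 2025.
Next Friday: June 20, 2025.

June 20, 2025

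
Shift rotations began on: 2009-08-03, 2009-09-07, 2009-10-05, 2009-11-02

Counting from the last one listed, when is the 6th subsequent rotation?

Gaps: 35, 28, 28 days — a mix of 28 and 35. Every date is a Monday.
Each is the 1st Monday of its month.
December 2009 — 1st Monday is 2009-12-07.
January 2010 — 1st Monday is 2010-01-04.
1st Monday of February 2010: 2010-02-01.
1st Monday of March 2010: 2010-03-01.
1st Monday of April 2010: 2010-04-05.
1st Monday of May 2010: 2010-05-03.

2010-05-03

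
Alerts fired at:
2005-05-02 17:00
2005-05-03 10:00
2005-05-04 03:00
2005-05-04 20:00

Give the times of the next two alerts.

2005-05-05 13:00, 2005-05-06 06:00

Gaps: 17, 17, 17 hours — each event is 17 hours after the previous one.
2005-05-04 20:00 + 17 h = 2005-05-05 13:00.
2005-05-05 13:00 + 17 h = 2005-05-06 06:00.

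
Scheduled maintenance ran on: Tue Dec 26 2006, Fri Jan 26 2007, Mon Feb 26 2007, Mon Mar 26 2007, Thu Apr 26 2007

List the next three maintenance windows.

Each date is the 26th; the gaps (31, 31, 28, 31) track the month lengths.
The rule is the 26th of each month.
Next: May 2007 → Sat May 26 2007.
June 2007: Tue Jun 26 2007.
July 2007: Thu Jul 26 2007.

Sat May 26 2007, Tue Jun 26 2007, Thu Jul 26 2007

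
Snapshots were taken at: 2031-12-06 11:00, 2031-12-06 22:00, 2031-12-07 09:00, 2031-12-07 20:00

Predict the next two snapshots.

Spacing: 11, 11, 11 h — constant 11 h.
2031-12-07 20:00 + 11 h = 2031-12-08 07:00.
2031-12-08 07:00 + 11 h = 2031-12-08 18:00.

2031-12-08 07:00, 2031-12-08 18:00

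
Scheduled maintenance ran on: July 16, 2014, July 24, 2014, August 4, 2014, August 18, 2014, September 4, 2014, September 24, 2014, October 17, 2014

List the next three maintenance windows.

Gaps: 8, 11, 14, 17, 20, 23 days — each gap is 3 larger than the previous one.
Next gap: 26 days. October 17, 2014 + 26 days = November 12, 2014.
Next gap: 29 days. November 12, 2014 + 29 days = December 11, 2014.
Next gap: 32 days. December 11, 2014 + 32 days = January 12, 2015.

November 12, 2014; December 11, 2014; January 12, 2015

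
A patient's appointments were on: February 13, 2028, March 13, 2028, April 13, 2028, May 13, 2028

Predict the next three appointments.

Gaps: 29, 31, 30 days — not constant. Every event is on the 13th of the month.
Pattern: the 13th of each month.
Next: June 2028 → June 13, 2028.
July 2028: July 13, 2028.
August 2028: August 13, 2028.

June 13, 2028; July 13, 2028; August 13, 2028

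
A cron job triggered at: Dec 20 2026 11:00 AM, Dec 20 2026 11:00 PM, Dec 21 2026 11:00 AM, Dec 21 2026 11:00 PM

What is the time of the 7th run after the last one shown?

Gaps: 12, 12, 12 hours — each event is 12 hours after the previous one.
Dec 21 2026 11:00 PM + 12 h = Dec 22 2026 11:00 AM.
Dec 22 2026 11:00 AM + 12 h = Dec 22 2026 11:00 PM.
Dec 22 2026 11:00 PM + 12 h = Dec 23 2026 11:00 AM.
Dec 23 2026 11:00 AM + 12 h = Dec 23 2026 11:00 PM.
Dec 23 2026 11:00 PM + 12 h = Dec 24 2026 11:00 AM.
Dec 24 2026 11:00 AM + 12 h = Dec 24 2026 11:00 PM.
Dec 24 2026 11:00 PM + 12 h = Dec 25 2026 11:00 AM.

Dec 25 2026 11:00 AM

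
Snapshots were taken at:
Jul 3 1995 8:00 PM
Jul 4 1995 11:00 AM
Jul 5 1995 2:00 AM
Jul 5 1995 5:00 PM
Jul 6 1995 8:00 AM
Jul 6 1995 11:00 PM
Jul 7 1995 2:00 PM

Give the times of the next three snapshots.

Spacing: 15, 15, 15, 15, 15, 15 h — constant 15 h.
Jul 7 1995 2:00 PM + 15 h = Jul 8 1995 5:00 AM.
Jul 8 1995 5:00 AM + 15 h = Jul 8 1995 8:00 PM.
Jul 8 1995 8:00 PM + 15 h = Jul 9 1995 11:00 AM.

Jul 8 1995 5:00 AM, Jul 8 1995 8:00 PM, Jul 9 1995 11:00 AM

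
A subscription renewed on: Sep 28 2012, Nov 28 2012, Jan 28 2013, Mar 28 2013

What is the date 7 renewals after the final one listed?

May 28 2014

Each date is the 28th; the gaps (61, 61, 59) track the month lengths.
The rule is the 28th of every 2 months.
May 2013: May 28 2013.
Next: July 2013 → Jul 28 2013.
Next: September 2013 → Sep 28 2013.
Next: November 2013 → Nov 28 2013.
January 2014: Jan 28 2014.
March 2014: Mar 28 2014.
Next: May 2014 → May 28 2014.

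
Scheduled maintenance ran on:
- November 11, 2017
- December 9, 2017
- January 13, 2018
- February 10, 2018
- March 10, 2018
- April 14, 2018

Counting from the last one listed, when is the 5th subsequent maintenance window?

These are Saturdays at 28- or 35-day spacing (28, 35, 28, 28, 35).
The pattern: 2nd Saturday of the month.
May 2018 — 2nd Saturday is May 12, 2018.
2nd Saturday of June 2018: June 9, 2018.
2nd Saturday of July 2018: July 14, 2018.
2nd Saturday of August 2018: August 11, 2018.
2nd Saturday of September 2018: September 8, 2018.

September 8, 2018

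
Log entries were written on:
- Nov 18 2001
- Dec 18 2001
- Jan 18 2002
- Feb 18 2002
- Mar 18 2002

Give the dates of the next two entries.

Each date is the 18th; the gaps (30, 31, 31, 28) track the month lengths.
The rule is the 18th of each month.
April 2002: Apr 18 2002.
May 2002: May 18 2002.

Apr 18 2002, May 18 2002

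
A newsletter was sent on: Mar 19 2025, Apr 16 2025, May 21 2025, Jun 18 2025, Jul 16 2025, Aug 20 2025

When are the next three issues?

Sep 17 2025, Oct 15 2025, Nov 19 2025

Gaps: 28, 35, 28, 28, 35 days — a mix of 28 and 35. Every date is a Wednesday.
Each is the 3rd Wednesday of its month.
3rd Wednesday of September 2025: Sep 17 2025.
3rd Wednesday of October 2025: Oct 15 2025.
November 2025 — 3rd Wednesday is Nov 19 2025.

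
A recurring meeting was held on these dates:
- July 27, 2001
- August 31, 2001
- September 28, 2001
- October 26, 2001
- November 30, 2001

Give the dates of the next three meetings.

December 28, 2001; January 25, 2002; February 22, 2002

All Fridays; the gaps (35, 28, 28, 35) vary with month length.
This is the last Friday of each month.
December 2001 ends with Friday December 28, 2001.
Last Friday of January 2002: January 25, 2002.
February 2002 ends with Friday February 22, 2002.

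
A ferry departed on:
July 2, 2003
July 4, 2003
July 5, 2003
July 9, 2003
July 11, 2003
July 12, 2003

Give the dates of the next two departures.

Every event lands on a Wednesday or Friday or Saturday (gaps cycle 2, 1, 4, 2, 1).
So the schedule is: every Wednesday, Friday and Saturday.
The following Wednesday is July 16, 2003.
Next Friday: July 18, 2003.

July 16, 2003; July 18, 2003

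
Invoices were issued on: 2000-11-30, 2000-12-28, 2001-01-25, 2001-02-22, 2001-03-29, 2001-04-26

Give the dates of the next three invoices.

2001-05-31, 2001-06-28, 2001-07-26

Every date is a Thursday; gaps 28, 28, 28, 35, 28 days.
Each is the last Thursday of its month (at least one falls on the 29th or later, ruling out '4th Thursday').
May 2001 ends with Thursday 2001-05-31.
Last Thursday of June 2001: 2001-06-28.
July 2001 ends with Thursday 2001-07-26.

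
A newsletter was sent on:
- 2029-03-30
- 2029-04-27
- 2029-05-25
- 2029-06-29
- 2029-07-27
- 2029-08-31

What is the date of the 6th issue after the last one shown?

2030-02-22

Every date is a Friday; gaps 28, 28, 35, 28, 35 days.
Each is the last Friday of its month (at least one falls on the 29th or later, ruling out '4th Friday').
September 2029 ends with Friday 2029-09-28.
October 2029 ends with Friday 2029-10-26.
Last Friday of November 2029: 2029-11-30.
Last Friday of December 2029: 2029-12-28.
Last Friday of January 2030: 2030-01-25.
February 2030 ends with Friday 2030-02-22.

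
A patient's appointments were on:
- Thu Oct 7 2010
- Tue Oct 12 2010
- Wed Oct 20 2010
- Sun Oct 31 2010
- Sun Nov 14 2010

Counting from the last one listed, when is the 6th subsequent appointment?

Intervals are 5, 8, 11, 14 days — an arithmetic progression with common difference 3.
Next gap: 17 days. Sun Nov 14 2010 + 17 days = Wed Dec 1 2010.
Next gap: 20 days. Wed Dec 1 2010 + 20 days = Tue Dec 21 2010.
Next gap: 23 days. Tue Dec 21 2010 + 23 days = Thu Jan 13 2011.
Next gap: 26 days. Thu Jan 13 2011 + 26 days = Tue Feb 8 2011.
Next gap: 29 days. Tue Feb 8 2011 + 29 days = Wed Mar 9 2011.
Next gap: 32 days. Wed Mar 9 2011 + 32 days = Sun Apr 10 2011.

Sun Apr 10 2011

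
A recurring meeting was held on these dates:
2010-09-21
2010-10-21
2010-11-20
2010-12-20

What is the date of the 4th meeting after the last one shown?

The spacing is 30, 30, 30 days — always 30 days.
2010-12-20 + 30 days = 2011-01-19.
2011-01-19 + 30 days = 2011-02-18.
2011-02-18 + 30 days = 2011-03-20.
2011-03-20 + 30 days = 2011-04-19.

2011-04-19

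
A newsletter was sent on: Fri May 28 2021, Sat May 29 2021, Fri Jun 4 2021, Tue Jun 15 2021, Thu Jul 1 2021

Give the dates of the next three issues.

Thu Jul 22 2021, Tue Aug 17 2021, Fri Sep 17 2021

Intervals are 1, 6, 11, 16 days — an arithmetic progression with common difference 5.
Next gap: 21 days. Thu Jul 1 2021 + 21 days = Thu Jul 22 2021.
Next gap: 26 days. Thu Jul 22 2021 + 26 days = Tue Aug 17 2021.
Next gap: 31 days. Tue Aug 17 2021 + 31 days = Fri Sep 17 2021.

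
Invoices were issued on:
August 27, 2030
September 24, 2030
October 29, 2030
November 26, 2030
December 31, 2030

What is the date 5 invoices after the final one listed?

May 27, 2031

These are Tuesdays with 28, 35, 28, 35-day gaps.
Each is the final Tuesday of its month — October 29, 2030 is past the 28th, so '4th Tuesday' doesn't fit.
Last Tuesday of January 2031: January 28, 2031.
Last Tuesday of February 2031: February 25, 2031.
March 2031 ends with Tuesday March 25, 2031.
Last Tuesday of April 2031: April 29, 2031.
Last Tuesday of May 2031: May 27, 2031.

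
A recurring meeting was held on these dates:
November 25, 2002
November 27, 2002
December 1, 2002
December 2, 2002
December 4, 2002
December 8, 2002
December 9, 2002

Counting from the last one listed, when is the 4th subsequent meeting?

The gap pattern 2, 4, 1, 2, 4, 1 repeats every 3 events.
These are the Mondays, Wednesdays and Sundays of each week.
The following Wednesday is December 11, 2002.
Next Sunday: December 15, 2002.
The following Monday is December 16, 2002.
Next Wednesday: December 18, 2002.

December 18, 2002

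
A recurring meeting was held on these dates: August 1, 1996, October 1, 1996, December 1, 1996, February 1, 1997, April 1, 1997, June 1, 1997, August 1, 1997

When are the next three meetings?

The day-of-month is always 1 (61, 61, 62, 59, 61, 61 days between events).
So this recurs on the 1st of every 2 months.
October 1997: October 1, 1997.
December 1997: December 1, 1997.
Next: February 1998 → February 1, 1998.

October 1, 1997; December 1, 1997; February 1, 1998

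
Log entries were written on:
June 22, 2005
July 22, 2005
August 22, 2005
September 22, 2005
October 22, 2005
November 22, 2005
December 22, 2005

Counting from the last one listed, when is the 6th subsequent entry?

June 22, 2006

Each date is the 22nd; the gaps (30, 31, 31, 30, 31, 30) track the month lengths.
The rule is the 22nd of each month.
January 2006: January 22, 2006.
February 2006: February 22, 2006.
Next: March 2006 → March 22, 2006.
Next: April 2006 → April 22, 2006.
Next: May 2006 → May 22, 2006.
June 2006: June 22, 2006.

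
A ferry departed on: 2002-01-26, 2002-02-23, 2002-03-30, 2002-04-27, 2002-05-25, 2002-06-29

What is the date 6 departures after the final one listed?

Every date is a Saturday; gaps 28, 35, 28, 28, 35 days.
Each is the last Saturday of its month (at least one falls on the 29th or later, ruling out '4th Saturday').
July 2002 ends with Saturday 2002-07-27.
Last Saturday of August 2002: 2002-08-31.
September 2002 ends with Saturday 2002-09-28.
Last Saturday of October 2002: 2002-10-26.
Last Saturday of November 2002: 2002-11-30.
December 2002 ends with Saturday 2002-12-28.

2002-12-28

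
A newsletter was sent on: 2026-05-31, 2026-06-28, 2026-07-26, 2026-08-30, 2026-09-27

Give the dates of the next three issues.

2026-10-25, 2026-11-29, 2026-12-27

Every date is a Sunday; gaps 28, 28, 35, 28 days.
Each is the last Sunday of its month (at least one falls on the 29th or later, ruling out '4th Sunday').
Last Sunday of October 2026: 2026-10-25.
Last Sunday of November 2026: 2026-11-29.
Last Sunday of December 2026: 2026-12-27.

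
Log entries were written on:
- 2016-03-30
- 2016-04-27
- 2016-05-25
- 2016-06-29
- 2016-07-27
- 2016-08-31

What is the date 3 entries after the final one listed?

These are Wednesdays with 28, 28, 35, 28, 35-day gaps.
Each is the final Wednesday of its month — 2016-03-30 is past the 28th, so '4th Wednesday' doesn't fit.
September 2016 ends with Wednesday 2016-09-28.
Last Wednesday of October 2016: 2016-10-26.
Last Wednesday of November 2016: 2016-11-30.

2016-11-30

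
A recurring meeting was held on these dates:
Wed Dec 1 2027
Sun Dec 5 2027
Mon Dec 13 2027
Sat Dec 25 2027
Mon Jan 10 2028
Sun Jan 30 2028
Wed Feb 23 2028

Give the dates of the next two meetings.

The spacing grows by 4 each time: 4, 8, 12, 16, 20, 24 days.
Next gap: 28 days. Wed Feb 23 2028 + 28 days = Wed Mar 22 2028.
Next gap: 32 days. Wed Mar 22 2028 + 32 days = Sun Apr 23 2028.

Wed Mar 22 2028, Sun Apr 23 2028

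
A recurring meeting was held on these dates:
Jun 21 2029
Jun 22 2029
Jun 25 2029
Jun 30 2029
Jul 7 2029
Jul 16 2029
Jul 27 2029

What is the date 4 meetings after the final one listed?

Intervals are 1, 3, 5, 7, 9, 11 days — an arithmetic progression with common difference 2.
Next gap: 13 days. Jul 27 2029 + 13 days = Aug 9 2029.
Next gap: 15 days. Aug 9 2029 + 15 days = Aug 24 2029.
Next gap: 17 days. Aug 24 2029 + 17 days = Sep 10 2029.
Next gap: 19 days. Sep 10 2029 + 19 days = Sep 29 2029.

Sep 29 2029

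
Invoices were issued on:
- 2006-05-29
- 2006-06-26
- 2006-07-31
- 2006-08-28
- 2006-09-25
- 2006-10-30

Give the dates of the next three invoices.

2006-11-27, 2006-12-25, 2007-01-29

These are Mondays with 28, 35, 28, 28, 35-day gaps.
Each is the final Monday of its month — 2006-05-29 is past the 28th, so '4th Monday' doesn't fit.
Last Monday of November 2006: 2006-11-27.
December 2006 ends with Monday 2006-12-25.
January 2007 ends with Monday 2007-01-29.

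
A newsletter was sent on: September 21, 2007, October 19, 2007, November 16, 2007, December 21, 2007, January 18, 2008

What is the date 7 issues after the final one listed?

All dates are Fridays, 28, 28, 35, 28 days apart.
Specifically, the 3rd Friday of each month.
3rd Friday of February 2008: February 15, 2008.
3rd Friday of March 2008: March 21, 2008.
April 2008 — 3rd Friday is April 18, 2008.
3rd Friday of May 2008: May 16, 2008.
3rd Friday of June 2008: June 20, 2008.
July 2008 — 3rd Friday is July 18, 2008.
3rd Friday of August 2008: August 15, 2008.

August 15, 2008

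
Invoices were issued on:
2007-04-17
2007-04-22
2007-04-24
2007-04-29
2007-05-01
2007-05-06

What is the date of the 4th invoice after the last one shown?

Every event lands on a Tuesday or Sunday (gaps cycle 5, 2, 5, 2, 5).
So the schedule is: every Tuesday and Sunday.
The following Tuesday is 2007-05-08.
The following Sunday is 2007-05-13.
Next Tuesday: 2007-05-15.
The following Sunday is 2007-05-20.

2007-05-20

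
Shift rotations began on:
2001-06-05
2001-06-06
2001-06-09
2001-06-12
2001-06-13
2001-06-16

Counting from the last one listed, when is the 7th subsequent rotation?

Every event lands on a Tuesday or Wednesday or Saturday (gaps cycle 1, 3, 3, 1, 3).
So the schedule is: every Tuesday, Wednesday and Saturday.
The following Tuesday is 2001-06-19.
Next Wednesday: 2001-06-20.
Next Saturday: 2001-06-23.
Next Tuesday: 2001-06-26.
Next Wednesday: 2001-06-27.
Next Saturday: 2001-06-30.
Next Tuesday: 2001-07-03.

2001-07-03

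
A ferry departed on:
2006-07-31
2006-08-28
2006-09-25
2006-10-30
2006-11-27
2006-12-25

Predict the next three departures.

2007-01-29, 2007-02-26, 2007-03-26

Every date is a Monday; gaps 28, 28, 35, 28, 28 days.
Each is the last Monday of its month (at least one falls on the 29th or later, ruling out '4th Monday').
Last Monday of January 2007: 2007-01-29.
February 2007 ends with Monday 2007-02-26.
Last Monday of March 2007: 2007-03-26.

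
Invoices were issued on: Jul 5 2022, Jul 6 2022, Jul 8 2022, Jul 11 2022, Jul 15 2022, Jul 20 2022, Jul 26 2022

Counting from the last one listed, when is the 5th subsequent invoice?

Gaps: 1, 2, 3, 4, 5, 6 days — each gap is 1 larger than the previous one.
Next gap: 7 days. Jul 26 2022 + 7 days = Aug 2 2022.
Next gap: 8 days. Aug 2 2022 + 8 days = Aug 10 2022.
Next gap: 9 days. Aug 10 2022 + 9 days = Aug 19 2022.
Next gap: 10 days. Aug 19 2022 + 10 days = Aug 29 2022.
Next gap: 11 days. Aug 29 2022 + 11 days = Sep 9 2022.

Sep 9 2022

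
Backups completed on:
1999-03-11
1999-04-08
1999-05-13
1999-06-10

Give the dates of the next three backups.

Gaps: 28, 35, 28 days — a mix of 28 and 35. Every date is a Thursday.
Each is the 2nd Thursday of its month.
July 1999 — 2nd Thursday is 1999-07-08.
2nd Thursday of August 1999: 1999-08-12.
September 1999 — 2nd Thursday is 1999-09-09.

1999-07-08, 1999-08-12, 1999-09-09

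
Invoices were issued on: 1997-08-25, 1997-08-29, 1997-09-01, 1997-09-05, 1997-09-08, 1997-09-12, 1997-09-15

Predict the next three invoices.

The gap pattern 4, 3, 4, 3, 4, 3 repeats every 2 events.
These are the Mondays and Fridays of each week.
The following Friday is 1997-09-19.
Next Monday: 1997-09-22.
The following Friday is 1997-09-26.

1997-09-19, 1997-09-22, 1997-09-26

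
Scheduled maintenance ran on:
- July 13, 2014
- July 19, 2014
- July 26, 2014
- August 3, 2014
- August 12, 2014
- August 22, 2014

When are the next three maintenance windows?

Gaps: 6, 7, 8, 9, 10 days — each gap is 1 larger than the previous one.
Next gap: 11 days. August 22, 2014 + 11 days = September 2, 2014.
Next gap: 12 days. September 2, 2014 + 12 days = September 14, 2014.
Next gap: 13 days. September 14, 2014 + 13 days = September 27, 2014.

September 2, 2014; September 14, 2014; September 27, 2014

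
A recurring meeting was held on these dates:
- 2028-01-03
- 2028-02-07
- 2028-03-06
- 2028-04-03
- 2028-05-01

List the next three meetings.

All dates are Mondays, 35, 28, 28, 28 days apart.
Specifically, the 1st Monday of each month.
1st Monday of June 2028: 2028-06-05.
July 2028 — 1st Monday is 2028-07-03.
1st Monday of August 2028: 2028-08-07.

2028-06-05, 2028-07-03, 2028-08-07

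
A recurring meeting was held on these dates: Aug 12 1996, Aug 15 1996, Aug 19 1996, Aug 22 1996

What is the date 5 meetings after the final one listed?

Every event lands on a Monday or Thursday (gaps cycle 3, 4, 3).
So the schedule is: every Monday and Thursday.
Next Monday: Aug 26 1996.
Next Thursday: Aug 29 1996.
The following Monday is Sep 2 1996.
The following Thursday is Sep 5 1996.
Next Monday: Sep 9 1996.

Sep 9 1996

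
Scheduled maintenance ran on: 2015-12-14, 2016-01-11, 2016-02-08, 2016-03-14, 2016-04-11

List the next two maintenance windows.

Gaps: 28, 28, 35, 28 days — a mix of 28 and 35. Every date is a Monday.
Each is the 2nd Monday of its month.
2nd Monday of May 2016: 2016-05-09.
2nd Monday of June 2016: 2016-06-13.

2016-05-09, 2016-06-13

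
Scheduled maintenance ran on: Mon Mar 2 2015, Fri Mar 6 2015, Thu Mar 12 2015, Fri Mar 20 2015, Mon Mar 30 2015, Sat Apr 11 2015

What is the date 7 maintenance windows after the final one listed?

Gaps: 4, 6, 8, 10, 12 days — each gap is 2 larger than the previous one.
Next gap: 14 days. Sat Apr 11 2015 + 14 days = Sat Apr 25 2015.
Next gap: 16 days. Sat Apr 25 2015 + 16 days = Mon May 11 2015.
Next gap: 18 days. Mon May 11 2015 + 18 days = Fri May 29 2015.
Next gap: 20 days. Fri May 29 2015 + 20 days = Thu Jun 18 2015.
Next gap: 22 days. Thu Jun 18 2015 + 22 days = Fri Jul 10 2015.
Next gap: 24 days. Fri Jul 10 2015 + 24 days = Mon Aug 3 2015.
Next gap: 26 days. Mon Aug 3 2015 + 26 days = Sat Aug 29 2015.

Sat Aug 29 2015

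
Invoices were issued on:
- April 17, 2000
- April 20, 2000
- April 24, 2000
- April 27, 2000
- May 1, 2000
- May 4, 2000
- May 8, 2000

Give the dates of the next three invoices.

May 11, 2000; May 15, 2000; May 18, 2000

Every event lands on a Monday or Thursday (gaps cycle 3, 4, 3, 4, 3, 4).
So the schedule is: every Monday and Thursday.
Next Thursday: May 11, 2000.
The following Monday is May 15, 2000.
The following Thursday is May 18, 2000.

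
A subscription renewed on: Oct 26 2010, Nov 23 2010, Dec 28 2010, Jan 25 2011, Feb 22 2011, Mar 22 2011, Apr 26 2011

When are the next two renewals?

All dates are Tuesdays, 28, 35, 28, 28, 28, 35 days apart.
Specifically, the 4th Tuesday of each month.
May 2011 — 4th Tuesday is May 24 2011.
June 2011 — 4th Tuesday is Jun 28 2011.

May 24 2011, Jun 28 2011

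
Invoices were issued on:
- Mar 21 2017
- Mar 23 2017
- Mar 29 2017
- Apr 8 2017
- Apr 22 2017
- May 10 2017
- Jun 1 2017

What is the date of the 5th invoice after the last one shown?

Intervals are 2, 6, 10, 14, 18, 22 days — an arithmetic progression with common difference 4.
Next gap: 26 days. Jun 1 2017 + 26 days = Jun 27 2017.
Next gap: 30 days. Jun 27 2017 + 30 days = Jul 27 2017.
Next gap: 34 days. Jul 27 2017 + 34 days = Aug 30 2017.
Next gap: 38 days. Aug 30 2017 + 38 days = Oct 7 2017.
Next gap: 42 days. Oct 7 2017 + 42 days = Nov 18 2017.

Nov 18 2017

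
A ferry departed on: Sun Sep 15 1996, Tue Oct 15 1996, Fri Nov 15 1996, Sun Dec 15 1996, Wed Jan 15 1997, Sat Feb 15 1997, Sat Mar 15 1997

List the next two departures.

Tue Apr 15 1997, Thu May 15 1997

Each date is the 15th; the gaps (30, 31, 30, 31, 31, 28) track the month lengths.
The rule is the 15th of each month.
Next: April 1997 → Tue Apr 15 1997.
May 1997: Thu May 15 1997.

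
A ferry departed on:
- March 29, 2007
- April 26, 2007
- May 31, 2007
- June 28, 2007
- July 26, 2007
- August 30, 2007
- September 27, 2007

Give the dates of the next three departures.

These are Thursdays with 28, 35, 28, 28, 35, 28-day gaps.
Each is the final Thursday of its month — March 29, 2007 is past the 28th, so '4th Thursday' doesn't fit.
Last Thursday of October 2007: October 25, 2007.
November 2007 ends with Thursday November 29, 2007.
Last Thursday of December 2007: December 27, 2007.

October 25, 2007; November 29, 2007; December 27, 2007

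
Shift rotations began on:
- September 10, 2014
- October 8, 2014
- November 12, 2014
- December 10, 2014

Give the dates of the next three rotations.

Gaps: 28, 35, 28 days — a mix of 28 and 35. Every date is a Wednesday.
Each is the 2nd Wednesday of its month.
2nd Wednesday of January 2015: January 14, 2015.
February 2015 — 2nd Wednesday is February 11, 2015.
March 2015 — 2nd Wednesday is March 11, 2015.

January 14, 2015; February 11, 2015; March 11, 2015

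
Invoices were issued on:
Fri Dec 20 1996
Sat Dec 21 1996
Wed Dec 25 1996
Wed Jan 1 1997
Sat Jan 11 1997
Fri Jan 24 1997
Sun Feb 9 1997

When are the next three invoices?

Fri Feb 28 1997, Sat Mar 22 1997, Wed Apr 16 1997

Intervals are 1, 4, 7, 10, 13, 16 days — an arithmetic progression with common difference 3.
Next gap: 19 days. Sun Feb 9 1997 + 19 days = Fri Feb 28 1997.
Next gap: 22 days. Fri Feb 28 1997 + 22 days = Sat Mar 22 1997.
Next gap: 25 days. Sat Mar 22 1997 + 25 days = Wed Apr 16 1997.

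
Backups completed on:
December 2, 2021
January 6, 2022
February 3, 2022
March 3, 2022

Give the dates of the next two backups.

April 7, 2022; May 5, 2022

Gaps: 35, 28, 28 days — a mix of 28 and 35. Every date is a Thursday.
Each is the 1st Thursday of its month.
April 2022 — 1st Thursday is April 7, 2022.
May 2022 — 1st Thursday is May 5, 2022.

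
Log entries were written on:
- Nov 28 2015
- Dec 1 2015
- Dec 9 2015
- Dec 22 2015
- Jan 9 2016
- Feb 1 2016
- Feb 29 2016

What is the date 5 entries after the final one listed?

Oct 1 2016

Intervals are 3, 8, 13, 18, 23, 28 days — an arithmetic progression with common difference 5.
Next gap: 33 days. Feb 29 2016 + 33 days = Apr 2 2016.
Next gap: 38 days. Apr 2 2016 + 38 days = May 10 2016.
Next gap: 43 days. May 10 2016 + 43 days = Jun 22 2016.
Next gap: 48 days. Jun 22 2016 + 48 days = Aug 9 2016.
Next gap: 53 days. Aug 9 2016 + 53 days = Oct 1 2016.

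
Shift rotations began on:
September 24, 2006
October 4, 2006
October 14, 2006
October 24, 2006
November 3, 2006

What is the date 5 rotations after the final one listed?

December 23, 2006

The spacing is 10, 10, 10, 10 days — always 10 days.
November 3, 2006 + 10 days = November 13, 2006.
November 13, 2006 + 10 days = November 23, 2006.
November 23, 2006 + 10 days = December 3, 2006.
December 3, 2006 + 10 days = December 13, 2006.
December 13, 2006 + 10 days = December 23, 2006.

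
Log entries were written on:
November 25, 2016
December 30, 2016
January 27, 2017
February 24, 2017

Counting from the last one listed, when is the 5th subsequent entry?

These are Fridays with 35, 28, 28-day gaps.
Each is the final Friday of its month — December 30, 2016 is past the 28th, so '4th Friday' doesn't fit.
March 2017 ends with Friday March 31, 2017.
April 2017 ends with Friday April 28, 2017.
May 2017 ends with Friday May 26, 2017.
Last Friday of June 2017: June 30, 2017.
Last Friday of July 2017: July 28, 2017.

July 28, 2017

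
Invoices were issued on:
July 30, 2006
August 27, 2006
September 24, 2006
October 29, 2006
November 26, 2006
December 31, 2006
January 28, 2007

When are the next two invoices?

February 25, 2007; March 25, 2007

Every date is a Sunday; gaps 28, 28, 35, 28, 35, 28 days.
Each is the last Sunday of its month (at least one falls on the 29th or later, ruling out '4th Sunday').
February 2007 ends with Sunday February 25, 2007.
Last Sunday of March 2007: March 25, 2007.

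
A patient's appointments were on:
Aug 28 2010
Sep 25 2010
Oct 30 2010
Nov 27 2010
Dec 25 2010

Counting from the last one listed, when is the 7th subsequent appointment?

These are Saturdays with 28, 35, 28, 28-day gaps.
Each is the final Saturday of its month — Oct 30 2010 is past the 28th, so '4th Saturday' doesn't fit.
Last Saturday of January 2011: Jan 29 2011.
Last Saturday of February 2011: Feb 26 2011.
March 2011 ends with Saturday Mar 26 2011.
Last Saturday of April 2011: Apr 30 2011.
Last Saturday of May 2011: May 28 2011.
June 2011 ends with Saturday Jun 25 2011.
July 2011 ends with Saturday Jul 30 2011.

Jul 30 2011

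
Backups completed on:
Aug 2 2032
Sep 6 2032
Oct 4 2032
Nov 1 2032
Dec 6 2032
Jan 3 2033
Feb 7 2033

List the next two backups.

All dates are Mondays, 35, 28, 28, 35, 28, 35 days apart.
Specifically, the 1st Monday of each month.
1st Monday of March 2033: Mar 7 2033.
April 2033 — 1st Monday is Apr 4 2033.

Mar 7 2033, Apr 4 2033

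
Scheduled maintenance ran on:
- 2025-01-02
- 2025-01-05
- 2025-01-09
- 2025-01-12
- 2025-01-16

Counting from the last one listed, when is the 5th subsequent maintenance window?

2025-02-02

Every event lands on a Thursday or Sunday (gaps cycle 3, 4, 3, 4).
So the schedule is: every Thursday and Sunday.
The following Sunday is 2025-01-19.
The following Thursday is 2025-01-23.
The following Sunday is 2025-01-26.
Next Thursday: 2025-01-30.
Next Sunday: 2025-02-02.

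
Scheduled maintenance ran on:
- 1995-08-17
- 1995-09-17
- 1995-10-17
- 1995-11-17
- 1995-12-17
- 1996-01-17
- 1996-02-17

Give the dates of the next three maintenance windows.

The day-of-month is always 17 (31, 30, 31, 30, 31, 31 days between events).
So this recurs on the 17th of each month.
Next: March 1996 → 1996-03-17.
April 1996: 1996-04-17.
Next: May 1996 → 1996-05-17.

1996-03-17, 1996-04-17, 1996-05-17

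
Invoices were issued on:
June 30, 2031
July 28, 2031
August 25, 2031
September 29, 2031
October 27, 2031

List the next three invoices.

These are Mondays with 28, 28, 35, 28-day gaps.
Each is the final Monday of its month — June 30, 2031 is past the 28th, so '4th Monday' doesn't fit.
November 2031 ends with Monday November 24, 2031.
Last Monday of December 2031: December 29, 2031.
Last Monday of January 2032: January 26, 2032.

November 24, 2031; December 29, 2031; January 26, 2032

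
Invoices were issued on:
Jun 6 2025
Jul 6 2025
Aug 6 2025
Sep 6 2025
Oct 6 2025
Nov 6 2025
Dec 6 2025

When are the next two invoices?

Each date is the 6th; the gaps (30, 31, 31, 30, 31, 30) track the month lengths.
The rule is the 6th of each month.
Next: January 2026 → Jan 6 2026.
February 2026: Feb 6 2026.

Jan 6 2026, Feb 6 2026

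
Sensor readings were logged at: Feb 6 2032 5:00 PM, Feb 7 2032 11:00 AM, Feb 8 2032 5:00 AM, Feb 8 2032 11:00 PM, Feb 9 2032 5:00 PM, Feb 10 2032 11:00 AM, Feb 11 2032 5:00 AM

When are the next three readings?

Feb 11 2032 11:00 PM, Feb 12 2032 5:00 PM, Feb 13 2032 11:00 AM

Spacing: 18, 18, 18, 18, 18, 18 h — constant 18 h.
Feb 11 2032 5:00 AM + 18 h = Feb 11 2032 11:00 PM.
Feb 11 2032 11:00 PM + 18 h = Feb 12 2032 5:00 PM.
Feb 12 2032 5:00 PM + 18 h = Feb 13 2032 11:00 AM.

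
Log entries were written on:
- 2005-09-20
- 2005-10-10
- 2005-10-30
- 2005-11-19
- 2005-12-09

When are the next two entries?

Every event comes 20 days after the last (20, 20, 20, 20).
2005-12-09 + 20 days = 2005-12-29.
2005-12-29 + 20 days = 2006-01-18.

2005-12-29, 2006-01-18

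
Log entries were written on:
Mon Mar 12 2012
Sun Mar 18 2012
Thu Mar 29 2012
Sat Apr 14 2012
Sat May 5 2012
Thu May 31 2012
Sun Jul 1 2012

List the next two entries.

The spacing grows by 5 each time: 6, 11, 16, 21, 26, 31 days.
Next gap: 36 days. Sun Jul 1 2012 + 36 days = Mon Aug 6 2012.
Next gap: 41 days. Mon Aug 6 2012 + 41 days = Sun Sep 16 2012.

Mon Aug 6 2012, Sun Sep 16 2012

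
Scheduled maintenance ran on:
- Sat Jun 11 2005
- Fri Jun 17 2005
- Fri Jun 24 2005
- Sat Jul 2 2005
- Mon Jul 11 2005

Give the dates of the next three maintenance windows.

Intervals are 6, 7, 8, 9 days — an arithmetic progression with common difference 1.
Next gap: 10 days. Mon Jul 11 2005 + 10 days = Thu Jul 21 2005.
Next gap: 11 days. Thu Jul 21 2005 + 11 days = Mon Aug 1 2005.
Next gap: 12 days. Mon Aug 1 2005 + 12 days = Sat Aug 13 2005.

Thu Jul 21 2005, Mon Aug 1 2005, Sat Aug 13 2005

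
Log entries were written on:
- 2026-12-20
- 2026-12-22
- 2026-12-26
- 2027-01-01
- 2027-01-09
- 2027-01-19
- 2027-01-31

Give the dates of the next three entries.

Gaps: 2, 4, 6, 8, 10, 12 days — each gap is 2 larger than the previous one.
Next gap: 14 days. 2027-01-31 + 14 days = 2027-02-14.
Next gap: 16 days. 2027-02-14 + 16 days = 2027-03-02.
Next gap: 18 days. 2027-03-02 + 18 days = 2027-03-20.

2027-02-14, 2027-03-02, 2027-03-20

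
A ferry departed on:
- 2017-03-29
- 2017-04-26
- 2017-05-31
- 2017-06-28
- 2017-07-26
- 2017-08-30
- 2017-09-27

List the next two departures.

2017-10-25, 2017-11-29

All Wednesdays; the gaps (28, 35, 28, 28, 35, 28) vary with month length.
This is the last Wednesday of each month.
October 2017 ends with Wednesday 2017-10-25.
November 2017 ends with Wednesday 2017-11-29.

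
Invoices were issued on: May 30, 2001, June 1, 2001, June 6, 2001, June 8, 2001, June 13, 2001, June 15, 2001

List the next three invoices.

Gaps: 2, 5, 2, 5, 2 days — not constant, but cyclic with period 2.
The events fall on every Wednesday and Friday.
The following Wednesday is June 20, 2001.
Next Friday: June 22, 2001.
Next Wednesday: June 27, 2001.

June 20, 2001; June 22, 2001; June 27, 2001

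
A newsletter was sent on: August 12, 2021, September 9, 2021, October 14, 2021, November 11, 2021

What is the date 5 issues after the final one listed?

All dates are Thursdays, 28, 35, 28 days apart.
Specifically, the 2nd Thursday of each month.
December 2021 — 2nd Thursday is December 9, 2021.
2nd Thursday of January 2022: January 13, 2022.
2nd Thursday of February 2022: February 10, 2022.
March 2022 — 2nd Thursday is March 10, 2022.
2nd Thursday of April 2022: April 14, 2022.

April 14, 2022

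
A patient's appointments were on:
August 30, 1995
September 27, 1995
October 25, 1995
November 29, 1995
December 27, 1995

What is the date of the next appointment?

These are Wednesdays with 28, 28, 35, 28-day gaps.
Each is the final Wednesday of its month — August 30, 1995 is past the 28th, so '4th Wednesday' doesn't fit.
January 1996 ends with Wednesday January 31, 1996.

January 31, 1996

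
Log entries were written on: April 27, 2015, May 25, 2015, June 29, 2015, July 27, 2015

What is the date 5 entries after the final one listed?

December 28, 2015

All Mondays; the gaps (28, 35, 28) vary with month length.
This is the last Monday of each month.
August 2015 ends with Monday August 31, 2015.
Last Monday of September 2015: September 28, 2015.
Last Monday of October 2015: October 26, 2015.
Last Monday of November 2015: November 30, 2015.
Last Monday of December 2015: December 28, 2015.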